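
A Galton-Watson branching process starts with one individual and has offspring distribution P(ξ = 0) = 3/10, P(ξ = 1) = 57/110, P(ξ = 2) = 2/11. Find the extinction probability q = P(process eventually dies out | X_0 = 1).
q = 1

Mean offspring μ = 0·3/10 + 1·57/110 + 2·2/11 = 97/110 ≤ 1. For μ ≤ 1 with offspring not concentrated at 1, the Galton-Watson process goes extinct almost surely, so q = 1.
(Algebraic check: The pgf is f(s) = 3/10 + 57/110·s + 2/11·s². The extinction probability q is the smallest fixed point of f in [0, 1]. Setting s = f(s):
  2/11·s² + (57/110 − 1)·s + 3/10 = 0
  2/11·s² − (3/10 + 2/11)·s + 3/10 = 0
which factors as (s − 1)·(2/11·s − 3/10) = 0, giving roots s = 1 and s = (3/10)/(2/11) = 33/20. Since 33/20 ≥ 1, the smallest root in [0, 1] is s = 1.)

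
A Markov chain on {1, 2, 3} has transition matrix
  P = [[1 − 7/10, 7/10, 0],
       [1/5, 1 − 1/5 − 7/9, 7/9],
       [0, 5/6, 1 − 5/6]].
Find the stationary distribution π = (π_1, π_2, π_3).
π = (30/233, 105/233, 98/233)

This is a birth-death chain on three states, which satisfies detailed balance: π_1 · P_{12} = π_2 · P_{21} and π_2 · P_{23} = π_3 · P_{32}.
From π_1 · 7/10 = π_2 · 1/5: π_2/π_1 = (7/10)/(1/5) = 7/2.
From π_2 · 7/9 = π_3 · 5/6: π_3/π_2 = (7/9)/(5/6) = 14/15.
Take π_1 proportional to 1; then unnormalized π = (1, 7/2, 49/15). Normalize by dividing by the sum 233/30:
  π = (30/233, 105/233, 98/233).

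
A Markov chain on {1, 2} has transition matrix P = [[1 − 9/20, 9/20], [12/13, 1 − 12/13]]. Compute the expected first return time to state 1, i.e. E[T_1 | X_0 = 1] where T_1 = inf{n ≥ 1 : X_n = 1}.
E[T_1 | X_0 = 1] = 1/π_1 = 119/80

For an irreducible recurrent Markov chain with stationary distribution π, E[T_i | X_0 = i] = 1/π_i (Kac's formula). Here π_1 = (12/13)/(9/20 + 12/13) = (12/13)/(357/260) = 80/119, so E[T_1 | X_0 = 1] = 1/π_1 = (9/20 + 12/13)/(12/13) = (357/260)/(12/13) = 119/80.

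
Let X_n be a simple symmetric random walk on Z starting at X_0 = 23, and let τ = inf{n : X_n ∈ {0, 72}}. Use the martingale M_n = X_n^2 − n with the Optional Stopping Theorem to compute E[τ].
E[τ] = 1127

M_n = X_n^2 − n is a martingale (since E[X_{n+1}^2 | F_n] = X_n^2 + 1). By OST (τ has finite mean in a bounded region), E[M_τ] = E[M_0] = X_0^2 − 0 = 23^2 = 529. Also E[M_τ] = E[X_τ^2] − E[τ]. The walk exits at 0 or 72, with P(hit 72 first) = 23/72, so E[X_τ^2] = 72^2 · 23/72 + 0 = 1656. Thus E[τ] = E[X_τ^2] − E[M_τ] = 1656 − 529 = 1127 = 23(72 − 23) = 1127.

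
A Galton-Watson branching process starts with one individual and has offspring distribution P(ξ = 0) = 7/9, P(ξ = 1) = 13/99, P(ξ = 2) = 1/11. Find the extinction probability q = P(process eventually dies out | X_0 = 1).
q = 1

Mean offspring μ = 0·7/9 + 1·13/99 + 2·1/11 = 31/99 ≤ 1. For μ ≤ 1 with offspring not concentrated at 1, the Galton-Watson process goes extinct almost surely, so q = 1.
(Algebraic check: The pgf is f(s) = 7/9 + 13/99·s + 1/11·s². The extinction probability q is the smallest fixed point of f in [0, 1]. Setting s = f(s):
  1/11·s² + (13/99 − 1)·s + 7/9 = 0
  1/11·s² − (7/9 + 1/11)·s + 7/9 = 0
which factors as (s − 1)·(1/11·s − 7/9) = 0, giving roots s = 1 and s = (7/9)/(1/11) = 77/9. Since 77/9 ≥ 1, the smallest root in [0, 1] is s = 1.)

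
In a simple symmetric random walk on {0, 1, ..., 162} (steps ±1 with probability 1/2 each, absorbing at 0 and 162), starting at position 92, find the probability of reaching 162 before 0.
P(hit 162 before 0) = 92/162 = 46/81

Let u_k = P(hit 162 before 0 | start at k). Then u_0 = 0, u_162 = 1, and u_k = u_{k-1}/2 + u_{k+1}/2 for 1 ≤ k ≤ 161. This harmonic recurrence is solved by u_k = k/162, giving u_92 = 92/162 = 46/81.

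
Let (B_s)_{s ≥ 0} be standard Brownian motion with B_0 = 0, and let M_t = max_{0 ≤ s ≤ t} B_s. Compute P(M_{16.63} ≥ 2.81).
P(M_{16.63} ≥ 2.81) = 2·P(B_{16.63} ≥ 2.81) = 2(1 − Φ(2.81/√16.63)) ≈ 0.4908

By the reflection principle for Brownian motion, P(M_t ≥ a) = 2 · P(B_t ≥ a) for a ≥ 0. Since B_t ~ N(0, t), P(B_t ≥ 2.81) = 1 − Φ(2.81/√t) = 1 − Φ(2.81/√16.63) = 1 − Φ(0.6891). So
  P(M_{16.63} ≥ 2.81) = 2(1 − Φ(0.6891)) ≈ 0.4908.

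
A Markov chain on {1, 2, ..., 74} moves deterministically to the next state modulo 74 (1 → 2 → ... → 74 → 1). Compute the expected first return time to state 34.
E[T_34 | X_0 = 34] = 74

The chain cycles deterministically, so starting at state 34 it returns in exactly 74 steps. Equivalently, the stationary distribution is uniform π_j = 1/74 for every state j, so by Kac's formula E[T_34] = 1/π_34 = 74.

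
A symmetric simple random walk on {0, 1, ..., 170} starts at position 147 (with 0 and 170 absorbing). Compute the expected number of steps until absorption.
E[τ | X_0 = 147] = 3381

Let v_k = E[τ | X_0 = k]. Boundary: v_0 = v_170 = 0. Recurrence: v_k = 1 + (v_{k-1} + v_{k+1})/2 for 1 ≤ k ≤ 169. The particular solution to v_k − (v_{k-1} + v_{k+1})/2 = 1 is v_k = −k^2. Adding homogeneous solution A + B k and matching boundaries gives v_k = k (170 − k). Substituting k = 147: v_147 = 147 · 23 = 3381.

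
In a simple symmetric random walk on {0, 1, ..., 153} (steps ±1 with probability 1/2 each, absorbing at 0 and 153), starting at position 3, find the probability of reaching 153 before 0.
P(hit 153 before 0) = 3/153 = 1/51

Let u_k = P(hit 153 before 0 | start at k). Then u_0 = 0, u_153 = 1, and u_k = u_{k-1}/2 + u_{k+1}/2 for 1 ≤ k ≤ 152. This harmonic recurrence is solved by u_k = k/153, giving u_3 = 3/153 = 1/51.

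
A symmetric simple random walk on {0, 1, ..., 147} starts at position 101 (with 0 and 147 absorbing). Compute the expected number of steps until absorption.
E[τ | X_0 = 101] = 4646

Let v_k = E[τ | X_0 = k]. Boundary: v_0 = v_147 = 0. Recurrence: v_k = 1 + (v_{k-1} + v_{k+1})/2 for 1 ≤ k ≤ 146. The particular solution to v_k − (v_{k-1} + v_{k+1})/2 = 1 is v_k = −k^2. Adding homogeneous solution A + B k and matching boundaries gives v_k = k (147 − k). Substituting k = 101: v_101 = 101 · 46 = 4646.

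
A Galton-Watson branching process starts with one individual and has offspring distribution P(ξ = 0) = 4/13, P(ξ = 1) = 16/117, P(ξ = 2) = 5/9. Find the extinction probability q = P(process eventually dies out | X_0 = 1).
q = 36/65

The pgf is f(s) = 4/13 + 16/117·s + 5/9·s². The extinction probability q is the smallest fixed point of f in [0, 1]. Setting s = f(s):
  5/9·s² + (16/117 − 1)·s + 4/13 = 0
  5/9·s² − (4/13 + 5/9)·s + 4/13 = 0
which factors as (s − 1)·(5/9·s − 4/13) = 0, giving roots s = 1 and s = (4/13)/(5/9) = 36/65.
Mean offspring μ = 16/117 + 2·5/9 = 146/117 > 1 (supercritical), so q < 1. The extinction probability is the smaller root: q = (4/13)/(5/9) = 36/65.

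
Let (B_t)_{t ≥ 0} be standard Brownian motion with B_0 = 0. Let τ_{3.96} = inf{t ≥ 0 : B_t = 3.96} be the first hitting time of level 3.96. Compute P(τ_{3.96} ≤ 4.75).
P(τ_{3.96} ≤ 4.75) = 2(1 − Φ(3.96/√4.75)) = 2(1 − Φ(1.8170)) ≈ 0.0692

By the reflection principle for standard BM, P(τ_b ≤ t) = 2 · P(B_t ≥ b). Since B_t ~ N(0, t), P(B_t ≥ 3.96) = 1 − Φ(3.96/√t) = 1 − Φ(3.96/√4.75) = 1 − Φ(1.8170) ≈ 0.03461. Doubling: P(τ_{3.96} ≤ 4.75) ≈ 2 · 0.03461 = 0.06922 ≈ 0.0692.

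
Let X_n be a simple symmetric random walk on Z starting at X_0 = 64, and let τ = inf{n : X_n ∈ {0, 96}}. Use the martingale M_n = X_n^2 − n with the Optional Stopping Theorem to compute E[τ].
E[τ] = 2048

M_n = X_n^2 − n is a martingale (since E[X_{n+1}^2 | F_n] = X_n^2 + 1). By OST (τ has finite mean in a bounded region), E[M_τ] = E[M_0] = X_0^2 − 0 = 64^2 = 4096. Also E[M_τ] = E[X_τ^2] − E[τ]. The walk exits at 0 or 96, with P(hit 96 first) = 64/96, so E[X_τ^2] = 96^2 · 64/96 + 0 = 6144. Thus E[τ] = E[X_τ^2] − E[M_τ] = 6144 − 4096 = 2048 = 64(96 − 64) = 2048.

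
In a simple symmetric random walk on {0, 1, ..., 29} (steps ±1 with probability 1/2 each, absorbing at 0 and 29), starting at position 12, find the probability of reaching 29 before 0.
P(hit 29 before 0) = 12/29

Let u_k = P(hit 29 before 0 | start at k). Then u_0 = 0, u_29 = 1, and u_k = u_{k-1}/2 + u_{k+1}/2 for 1 ≤ k ≤ 28. This harmonic recurrence is solved by u_k = k/29, giving u_12 = 12/29.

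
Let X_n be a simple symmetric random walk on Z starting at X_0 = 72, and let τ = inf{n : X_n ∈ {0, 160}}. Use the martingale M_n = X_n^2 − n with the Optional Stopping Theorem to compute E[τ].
E[τ] = 6336

M_n = X_n^2 − n is a martingale (since E[X_{n+1}^2 | F_n] = X_n^2 + 1). By OST (τ has finite mean in a bounded region), E[M_τ] = E[M_0] = X_0^2 − 0 = 72^2 = 5184. Also E[M_τ] = E[X_τ^2] − E[τ]. The walk exits at 0 or 160, with P(hit 160 first) = 72/160, so E[X_τ^2] = 160^2 · 72/160 + 0 = 11520. Thus E[τ] = E[X_τ^2] − E[M_τ] = 11520 − 5184 = 6336 = 72(160 − 72) = 6336.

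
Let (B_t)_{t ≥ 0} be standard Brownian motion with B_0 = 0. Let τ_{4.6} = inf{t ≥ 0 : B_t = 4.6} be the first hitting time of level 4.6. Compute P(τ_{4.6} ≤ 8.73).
P(τ_{4.6} ≤ 8.73) = 2(1 − Φ(4.6/√8.73)) = 2(1 − Φ(1.5569)) ≈ 0.1195

By the reflection principle for standard BM, P(τ_b ≤ t) = 2 · P(B_t ≥ b). Since B_t ~ N(0, t), P(B_t ≥ 4.6) = 1 − Φ(4.6/√t) = 1 − Φ(4.6/√8.73) = 1 − Φ(1.5569) ≈ 0.05975. Doubling: P(τ_{4.6} ≤ 8.73) ≈ 2 · 0.05975 = 0.11950 ≈ 0.1195.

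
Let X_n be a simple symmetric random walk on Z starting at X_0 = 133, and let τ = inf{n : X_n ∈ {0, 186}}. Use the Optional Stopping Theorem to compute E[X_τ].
E[X_τ] = 133

X_n is a martingale and τ is a bounded-mean stopping time (indeed τ is finite a.s. with bounded expectation since the walk is in a bounded region). By the OST, E[X_τ] = E[X_0] = 133. Equivalently: E[X_τ] = 186 · P(hit 186 first) + 0 · P(hit 0 first) = 186 · (133/186) = 133.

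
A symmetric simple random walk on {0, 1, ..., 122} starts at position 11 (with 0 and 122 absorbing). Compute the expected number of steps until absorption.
E[τ | X_0 = 11] = 1221

Let v_k = E[τ | X_0 = k]. Boundary: v_0 = v_122 = 0. Recurrence: v_k = 1 + (v_{k-1} + v_{k+1})/2 for 1 ≤ k ≤ 121. The particular solution to v_k − (v_{k-1} + v_{k+1})/2 = 1 is v_k = −k^2. Adding homogeneous solution A + B k and matching boundaries gives v_k = k (122 − k). Substituting k = 11: v_11 = 11 · 111 = 1221.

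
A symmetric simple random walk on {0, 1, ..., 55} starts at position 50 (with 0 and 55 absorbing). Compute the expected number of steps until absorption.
E[τ | X_0 = 50] = 250

Let v_k = E[τ | X_0 = k]. Boundary: v_0 = v_55 = 0. Recurrence: v_k = 1 + (v_{k-1} + v_{k+1})/2 for 1 ≤ k ≤ 54. The particular solution to v_k − (v_{k-1} + v_{k+1})/2 = 1 is v_k = −k^2. Adding homogeneous solution A + B k and matching boundaries gives v_k = k (55 − k). Substituting k = 50: v_50 = 50 · 5 = 250.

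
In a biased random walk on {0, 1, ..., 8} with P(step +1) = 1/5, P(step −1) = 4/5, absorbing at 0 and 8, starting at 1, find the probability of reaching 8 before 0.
P(hit 8 before 0) = (1 − (4)^1) / (1 − (4)^8) = 1/21845

Let u_k denote P(reach 8 before 0 | start at k). Boundary: u_0 = 0, u_8 = 1. Recurrence: u_k = 1/5·u_{k+1} + 4/5·u_{k-1} for 1 ≤ k ≤ 7. Try u_k = A + B·r^k with r = q/p = (4/5)/(1/5) = 4. Substitution satisfies the recurrence; boundary conditions give:
  u_k = (1 − r^k) / (1 − r^N) = (1 − (4)^1) / (1 − (4)^8) = 1/21845.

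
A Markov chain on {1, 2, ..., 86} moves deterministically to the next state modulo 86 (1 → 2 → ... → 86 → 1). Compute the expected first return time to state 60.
E[T_60 | X_0 = 60] = 86

The chain cycles deterministically, so starting at state 60 it returns in exactly 86 steps. Equivalently, the stationary distribution is uniform π_j = 1/86 for every state j, so by Kac's formula E[T_60] = 1/π_60 = 86.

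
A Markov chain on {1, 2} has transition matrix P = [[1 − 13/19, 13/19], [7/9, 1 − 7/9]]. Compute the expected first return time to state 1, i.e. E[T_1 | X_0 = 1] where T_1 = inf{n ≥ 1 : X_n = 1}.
E[T_1 | X_0 = 1] = 1/π_1 = 250/133

For an irreducible recurrent Markov chain with stationary distribution π, E[T_i | X_0 = i] = 1/π_i (Kac's formula). Here π_1 = (7/9)/(13/19 + 7/9) = (7/9)/(250/171) = 133/250, so E[T_1 | X_0 = 1] = 1/π_1 = (13/19 + 7/9)/(7/9) = (250/171)/(7/9) = 250/133.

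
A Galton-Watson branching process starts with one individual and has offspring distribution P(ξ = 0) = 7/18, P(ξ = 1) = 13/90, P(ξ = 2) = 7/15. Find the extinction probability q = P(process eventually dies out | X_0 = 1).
q = 5/6

The pgf is f(s) = 7/18 + 13/90·s + 7/15·s². The extinction probability q is the smallest fixed point of f in [0, 1]. Setting s = f(s):
  7/15·s² + (13/90 − 1)·s + 7/18 = 0
  7/15·s² − (7/18 + 7/15)·s + 7/18 = 0
which factors as (s − 1)·(7/15·s − 7/18) = 0, giving roots s = 1 and s = (7/18)/(7/15) = 5/6.
Mean offspring μ = 13/90 + 2·7/15 = 97/90 > 1 (supercritical), so q < 1. The extinction probability is the smaller root: q = (7/18)/(7/15) = 5/6.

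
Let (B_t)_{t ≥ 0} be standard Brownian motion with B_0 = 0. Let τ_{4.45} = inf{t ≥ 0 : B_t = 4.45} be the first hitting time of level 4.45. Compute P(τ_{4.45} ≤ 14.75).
P(τ_{4.45} ≤ 14.75) = 2(1 − Φ(4.45/√14.75)) = 2(1 − Φ(1.1587)) ≈ 0.2466

By the reflection principle for standard BM, P(τ_b ≤ t) = 2 · P(B_t ≥ b). Since B_t ~ N(0, t), P(B_t ≥ 4.45) = 1 − Φ(4.45/√t) = 1 − Φ(4.45/√14.75) = 1 − Φ(1.1587) ≈ 0.12329. Doubling: P(τ_{4.45} ≤ 14.75) ≈ 2 · 0.12329 = 0.24658 ≈ 0.2466.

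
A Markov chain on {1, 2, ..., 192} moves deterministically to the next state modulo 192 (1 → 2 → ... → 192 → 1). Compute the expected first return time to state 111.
E[T_111 | X_0 = 111] = 192

The chain cycles deterministically, so starting at state 111 it returns in exactly 192 steps. Equivalently, the stationary distribution is uniform π_j = 1/192 for every state j, so by Kac's formula E[T_111] = 1/π_111 = 192.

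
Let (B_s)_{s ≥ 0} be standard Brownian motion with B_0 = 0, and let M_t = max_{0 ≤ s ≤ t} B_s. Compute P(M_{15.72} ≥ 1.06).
P(M_{15.72} ≥ 1.06) = 2·P(B_{15.72} ≥ 1.06) = 2(1 − Φ(1.06/√15.72)) ≈ 0.7892

By the reflection principle for Brownian motion, P(M_t ≥ a) = 2 · P(B_t ≥ a) for a ≥ 0. Since B_t ~ N(0, t), P(B_t ≥ 1.06) = 1 − Φ(1.06/√t) = 1 − Φ(1.06/√15.72) = 1 − Φ(0.2673). So
  P(M_{15.72} ≥ 1.06) = 2(1 − Φ(0.2673)) ≈ 0.7892.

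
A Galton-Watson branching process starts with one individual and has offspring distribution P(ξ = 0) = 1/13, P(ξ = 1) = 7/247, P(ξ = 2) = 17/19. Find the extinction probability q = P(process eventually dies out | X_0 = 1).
q = 19/221

The pgf is f(s) = 1/13 + 7/247·s + 17/19·s². The extinction probability q is the smallest fixed point of f in [0, 1]. Setting s = f(s):
  17/19·s² + (7/247 − 1)·s + 1/13 = 0
  17/19·s² − (1/13 + 17/19)·s + 1/13 = 0
which factors as (s − 1)·(17/19·s − 1/13) = 0, giving roots s = 1 and s = (1/13)/(17/19) = 19/221.
Mean offspring μ = 7/247 + 2·17/19 = 449/247 > 1 (supercritical), so q < 1. The extinction probability is the smaller root: q = (1/13)/(17/19) = 19/221.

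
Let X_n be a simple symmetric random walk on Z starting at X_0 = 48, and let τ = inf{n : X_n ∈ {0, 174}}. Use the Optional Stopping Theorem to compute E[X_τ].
E[X_τ] = 48

X_n is a martingale and τ is a bounded-mean stopping time (indeed τ is finite a.s. with bounded expectation since the walk is in a bounded region). By the OST, E[X_τ] = E[X_0] = 48. Equivalently: E[X_τ] = 174 · P(hit 174 first) + 0 · P(hit 0 first) = 174 · (48/174) = 48.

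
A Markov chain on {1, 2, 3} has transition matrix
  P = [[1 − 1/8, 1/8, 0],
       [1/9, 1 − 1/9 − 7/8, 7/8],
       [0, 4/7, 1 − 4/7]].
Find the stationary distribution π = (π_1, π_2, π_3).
π = (256/985, 288/985, 441/985)

This is a birth-death chain on three states, which satisfies detailed balance: π_1 · P_{12} = π_2 · P_{21} and π_2 · P_{23} = π_3 · P_{32}.
From π_1 · 1/8 = π_2 · 1/9: π_2/π_1 = (1/8)/(1/9) = 9/8.
From π_2 · 7/8 = π_3 · 4/7: π_3/π_2 = (7/8)/(4/7) = 49/32.
Take π_1 proportional to 1; then unnormalized π = (1, 9/8, 441/256). Normalize by dividing by the sum 985/256:
  π = (256/985, 288/985, 441/985).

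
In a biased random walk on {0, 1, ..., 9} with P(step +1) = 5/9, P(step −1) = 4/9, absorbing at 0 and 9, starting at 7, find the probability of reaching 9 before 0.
P(hit 9 before 0) = (1 − (4/5)^7) / (1 − (4/5)^9) = 1543525/1690981

Let u_k denote P(reach 9 before 0 | start at k). Boundary: u_0 = 0, u_9 = 1. Recurrence: u_k = 5/9·u_{k+1} + 4/9·u_{k-1} for 1 ≤ k ≤ 8. Try u_k = A + B·r^k with r = q/p = (4/9)/(5/9) = 4/5. Substitution satisfies the recurrence; boundary conditions give:
  u_k = (1 − r^k) / (1 − r^N) = (1 − (4/5)^7) / (1 − (4/5)^9) = 1543525/1690981.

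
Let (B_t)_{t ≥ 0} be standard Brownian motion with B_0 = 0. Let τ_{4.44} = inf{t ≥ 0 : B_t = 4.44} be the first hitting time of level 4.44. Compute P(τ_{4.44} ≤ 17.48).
P(τ_{4.44} ≤ 17.48) = 2(1 − Φ(4.44/√17.48)) = 2(1 − Φ(1.0620)) ≈ 0.2882

By the reflection principle for standard BM, P(τ_b ≤ t) = 2 · P(B_t ≥ b). Since B_t ~ N(0, t), P(B_t ≥ 4.44) = 1 − Φ(4.44/√t) = 1 − Φ(4.44/√17.48) = 1 − Φ(1.0620) ≈ 0.14412. Doubling: P(τ_{4.44} ≤ 17.48) ≈ 2 · 0.14412 = 0.28824 ≈ 0.2882.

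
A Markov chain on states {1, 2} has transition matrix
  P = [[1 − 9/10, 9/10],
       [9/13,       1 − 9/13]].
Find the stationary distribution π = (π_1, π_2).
π_1 = 10/23, π_2 = 13/23

Solve πP = π with π_1 + π_2 = 1. From πP = π: π_1 · (1 − 9/10) + π_2 · 9/13 = π_1 ⇒ π_2 · 9/13 = π_1 · 9/10 ⇒ π_2/π_1 = (9/10)/(9/13) = 13/10. Together with π_1 + π_2 = 1:
  π_1 = (9/13)/(9/10 + 9/13) = (9/13)/(207/130) = 10/23,
  π_2 = (9/10)/(9/10 + 9/13) = (9/10)/(207/130) = 13/23.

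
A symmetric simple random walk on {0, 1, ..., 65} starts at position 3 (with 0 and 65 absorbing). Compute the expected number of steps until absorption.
E[τ | X_0 = 3] = 186

Let v_k = E[τ | X_0 = k]. Boundary: v_0 = v_65 = 0. Recurrence: v_k = 1 + (v_{k-1} + v_{k+1})/2 for 1 ≤ k ≤ 64. The particular solution to v_k − (v_{k-1} + v_{k+1})/2 = 1 is v_k = −k^2. Adding homogeneous solution A + B k and matching boundaries gives v_k = k (65 − k). Substituting k = 3: v_3 = 3 · 62 = 186.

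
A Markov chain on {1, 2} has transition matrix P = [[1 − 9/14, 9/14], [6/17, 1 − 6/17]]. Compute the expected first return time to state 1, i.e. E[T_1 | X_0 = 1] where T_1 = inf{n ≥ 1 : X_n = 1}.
E[T_1 | X_0 = 1] = 1/π_1 = 79/28

For an irreducible recurrent Markov chain with stationary distribution π, E[T_i | X_0 = i] = 1/π_i (Kac's formula). Here π_1 = (6/17)/(9/14 + 6/17) = (6/17)/(237/238) = 28/79, so E[T_1 | X_0 = 1] = 1/π_1 = (9/14 + 6/17)/(6/17) = (237/238)/(6/17) = 79/28.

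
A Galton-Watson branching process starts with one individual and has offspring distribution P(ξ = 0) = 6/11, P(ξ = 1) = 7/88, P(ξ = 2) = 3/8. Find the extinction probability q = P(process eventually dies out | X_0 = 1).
q = 1

Mean offspring μ = 0·6/11 + 1·7/88 + 2·3/8 = 73/88 ≤ 1. For μ ≤ 1 with offspring not concentrated at 1, the Galton-Watson process goes extinct almost surely, so q = 1.
(Algebraic check: The pgf is f(s) = 6/11 + 7/88·s + 3/8·s². The extinction probability q is the smallest fixed point of f in [0, 1]. Setting s = f(s):
  3/8·s² + (7/88 − 1)·s + 6/11 = 0
  3/8·s² − (6/11 + 3/8)·s + 6/11 = 0
which factors as (s − 1)·(3/8·s − 6/11) = 0, giving roots s = 1 and s = (6/11)/(3/8) = 16/11. Since 16/11 ≥ 1, the smallest root in [0, 1] is s = 1.)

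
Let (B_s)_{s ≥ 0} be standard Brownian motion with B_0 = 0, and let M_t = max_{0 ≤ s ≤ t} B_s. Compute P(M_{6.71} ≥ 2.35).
P(M_{6.71} ≥ 2.35) = 2·P(B_{6.71} ≥ 2.35) = 2(1 − Φ(2.35/√6.71)) ≈ 0.3643

By the reflection principle for Brownian motion, P(M_t ≥ a) = 2 · P(B_t ≥ a) for a ≥ 0. Since B_t ~ N(0, t), P(B_t ≥ 2.35) = 1 − Φ(2.35/√t) = 1 − Φ(2.35/√6.71) = 1 − Φ(0.9072). So
  P(M_{6.71} ≥ 2.35) = 2(1 − Φ(0.9072)) ≈ 0.3643.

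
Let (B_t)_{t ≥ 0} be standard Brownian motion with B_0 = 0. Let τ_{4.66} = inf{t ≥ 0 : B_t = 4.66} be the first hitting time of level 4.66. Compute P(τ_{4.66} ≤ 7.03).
P(τ_{4.66} ≤ 7.03) = 2(1 − Φ(4.66/√7.03)) = 2(1 − Φ(1.7576)) ≈ 0.0788

By the reflection principle for standard BM, P(τ_b ≤ t) = 2 · P(B_t ≥ b). Since B_t ~ N(0, t), P(B_t ≥ 4.66) = 1 − Φ(4.66/√t) = 1 − Φ(4.66/√7.03) = 1 − Φ(1.7576) ≈ 0.03941. Doubling: P(τ_{4.66} ≤ 7.03) ≈ 2 · 0.03941 = 0.07882 ≈ 0.0788.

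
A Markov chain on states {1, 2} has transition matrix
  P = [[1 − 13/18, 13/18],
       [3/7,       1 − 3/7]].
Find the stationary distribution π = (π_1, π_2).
π_1 = 54/145, π_2 = 91/145

Solve πP = π with π_1 + π_2 = 1. From πP = π: π_1 · (1 − 13/18) + π_2 · 3/7 = π_1 ⇒ π_2 · 3/7 = π_1 · 13/18 ⇒ π_2/π_1 = (13/18)/(3/7) = 91/54. Together with π_1 + π_2 = 1:
  π_1 = (3/7)/(13/18 + 3/7) = (3/7)/(145/126) = 54/145,
  π_2 = (13/18)/(13/18 + 3/7) = (13/18)/(145/126) = 91/145.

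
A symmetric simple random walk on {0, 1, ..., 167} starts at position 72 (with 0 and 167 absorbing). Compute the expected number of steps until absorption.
E[τ | X_0 = 72] = 6840

Let v_k = E[τ | X_0 = k]. Boundary: v_0 = v_167 = 0. Recurrence: v_k = 1 + (v_{k-1} + v_{k+1})/2 for 1 ≤ k ≤ 166. The particular solution to v_k − (v_{k-1} + v_{k+1})/2 = 1 is v_k = −k^2. Adding homogeneous solution A + B k and matching boundaries gives v_k = k (167 − k). Substituting k = 72: v_72 = 72 · 95 = 6840.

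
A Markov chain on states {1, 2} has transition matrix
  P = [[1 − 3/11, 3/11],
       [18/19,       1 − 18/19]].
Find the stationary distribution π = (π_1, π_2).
π_1 = 66/85, π_2 = 19/85

Solve πP = π with π_1 + π_2 = 1. From πP = π: π_1 · (1 − 3/11) + π_2 · 18/19 = π_1 ⇒ π_2 · 18/19 = π_1 · 3/11 ⇒ π_2/π_1 = (3/11)/(18/19) = 19/66. Together with π_1 + π_2 = 1:
  π_1 = (18/19)/(3/11 + 18/19) = (18/19)/(255/209) = 66/85,
  π_2 = (3/11)/(3/11 + 18/19) = (3/11)/(255/209) = 19/85.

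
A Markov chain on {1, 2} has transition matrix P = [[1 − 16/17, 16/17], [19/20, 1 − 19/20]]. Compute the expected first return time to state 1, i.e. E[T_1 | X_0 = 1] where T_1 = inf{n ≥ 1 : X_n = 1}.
E[T_1 | X_0 = 1] = 1/π_1 = 643/323

For an irreducible recurrent Markov chain with stationary distribution π, E[T_i | X_0 = i] = 1/π_i (Kac's formula). Here π_1 = (19/20)/(16/17 + 19/20) = (19/20)/(643/340) = 323/643, so E[T_1 | X_0 = 1] = 1/π_1 = (16/17 + 19/20)/(19/20) = (643/340)/(19/20) = 643/323.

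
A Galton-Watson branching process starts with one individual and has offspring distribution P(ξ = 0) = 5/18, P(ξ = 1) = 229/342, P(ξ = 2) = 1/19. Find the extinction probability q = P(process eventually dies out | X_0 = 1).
q = 1

Mean offspring μ = 0·5/18 + 1·229/342 + 2·1/19 = 265/342 ≤ 1. For μ ≤ 1 with offspring not concentrated at 1, the Galton-Watson process goes extinct almost surely, so q = 1.
(Algebraic check: The pgf is f(s) = 5/18 + 229/342·s + 1/19·s². The extinction probability q is the smallest fixed point of f in [0, 1]. Setting s = f(s):
  1/19·s² + (229/342 − 1)·s + 5/18 = 0
  1/19·s² − (5/18 + 1/19)·s + 5/18 = 0
which factors as (s − 1)·(1/19·s − 5/18) = 0, giving roots s = 1 and s = (5/18)/(1/19) = 95/18. Since 95/18 ≥ 1, the smallest root in [0, 1] is s = 1.)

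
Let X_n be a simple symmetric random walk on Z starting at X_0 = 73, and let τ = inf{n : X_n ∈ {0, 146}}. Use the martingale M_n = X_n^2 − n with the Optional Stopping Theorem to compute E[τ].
E[τ] = 5329

M_n = X_n^2 − n is a martingale (since E[X_{n+1}^2 | F_n] = X_n^2 + 1). By OST (τ has finite mean in a bounded region), E[M_τ] = E[M_0] = X_0^2 − 0 = 73^2 = 5329. Also E[M_τ] = E[X_τ^2] − E[τ]. The walk exits at 0 or 146, with P(hit 146 first) = 73/146, so E[X_τ^2] = 146^2 · 73/146 + 0 = 10658. Thus E[τ] = E[X_τ^2] − E[M_τ] = 10658 − 5329 = 5329 = 73(146 − 73) = 5329.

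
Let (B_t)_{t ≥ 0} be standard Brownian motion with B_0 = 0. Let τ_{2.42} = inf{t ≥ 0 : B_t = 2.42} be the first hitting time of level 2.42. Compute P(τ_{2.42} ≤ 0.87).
P(τ_{2.42} ≤ 0.87) = 2(1 − Φ(2.42/√0.87)) = 2(1 − Φ(2.5945)) ≈ 0.0095

By the reflection principle for standard BM, P(τ_b ≤ t) = 2 · P(B_t ≥ b). Since B_t ~ N(0, t), P(B_t ≥ 2.42) = 1 − Φ(2.42/√t) = 1 − Φ(2.42/√0.87) = 1 − Φ(2.5945) ≈ 0.00474. Doubling: P(τ_{2.42} ≤ 0.87) ≈ 2 · 0.00474 = 0.00948 ≈ 0.0095.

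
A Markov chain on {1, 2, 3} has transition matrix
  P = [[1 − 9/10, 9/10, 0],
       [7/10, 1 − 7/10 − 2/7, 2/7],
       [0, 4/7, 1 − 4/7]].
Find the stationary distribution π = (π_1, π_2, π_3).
π = (14/41, 18/41, 9/41)

This is a birth-death chain on three states, which satisfies detailed balance: π_1 · P_{12} = π_2 · P_{21} and π_2 · P_{23} = π_3 · P_{32}.
From π_1 · 9/10 = π_2 · 7/10: π_2/π_1 = (9/10)/(7/10) = 9/7.
From π_2 · 2/7 = π_3 · 4/7: π_3/π_2 = (2/7)/(4/7) = 1/2.
Take π_1 proportional to 1; then unnormalized π = (1, 9/7, 9/14). Normalize by dividing by the sum 41/14:
  π = (14/41, 18/41, 9/41).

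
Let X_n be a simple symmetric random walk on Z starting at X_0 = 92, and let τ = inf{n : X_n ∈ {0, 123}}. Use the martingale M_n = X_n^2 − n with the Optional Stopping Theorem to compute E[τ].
E[τ] = 2852

M_n = X_n^2 − n is a martingale (since E[X_{n+1}^2 | F_n] = X_n^2 + 1). By OST (τ has finite mean in a bounded region), E[M_τ] = E[M_0] = X_0^2 − 0 = 92^2 = 8464. Also E[M_τ] = E[X_τ^2] − E[τ]. The walk exits at 0 or 123, with P(hit 123 first) = 92/123, so E[X_τ^2] = 123^2 · 92/123 + 0 = 11316. Thus E[τ] = E[X_τ^2] − E[M_τ] = 11316 − 8464 = 2852 = 92(123 − 92) = 2852.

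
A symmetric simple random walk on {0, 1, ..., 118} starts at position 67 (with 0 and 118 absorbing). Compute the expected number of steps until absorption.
E[τ | X_0 = 67] = 3417

Let v_k = E[τ | X_0 = k]. Boundary: v_0 = v_118 = 0. Recurrence: v_k = 1 + (v_{k-1} + v_{k+1})/2 for 1 ≤ k ≤ 117. The particular solution to v_k − (v_{k-1} + v_{k+1})/2 = 1 is v_k = −k^2. Adding homogeneous solution A + B k and matching boundaries gives v_k = k (118 − k). Substituting k = 67: v_67 = 67 · 51 = 3417.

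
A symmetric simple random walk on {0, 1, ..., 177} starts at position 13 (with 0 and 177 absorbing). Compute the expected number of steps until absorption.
E[τ | X_0 = 13] = 2132

Let v_k = E[τ | X_0 = k]. Boundary: v_0 = v_177 = 0. Recurrence: v_k = 1 + (v_{k-1} + v_{k+1})/2 for 1 ≤ k ≤ 176. The particular solution to v_k − (v_{k-1} + v_{k+1})/2 = 1 is v_k = −k^2. Adding homogeneous solution A + B k and matching boundaries gives v_k = k (177 − k). Substituting k = 13: v_13 = 13 · 164 = 2132.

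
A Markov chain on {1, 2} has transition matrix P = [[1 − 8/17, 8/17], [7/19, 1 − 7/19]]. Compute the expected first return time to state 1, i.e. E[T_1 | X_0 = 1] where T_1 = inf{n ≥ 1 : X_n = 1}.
E[T_1 | X_0 = 1] = 1/π_1 = 271/119

For an irreducible recurrent Markov chain with stationary distribution π, E[T_i | X_0 = i] = 1/π_i (Kac's formula). Here π_1 = (7/19)/(8/17 + 7/19) = (7/19)/(271/323) = 119/271, so E[T_1 | X_0 = 1] = 1/π_1 = (8/17 + 7/19)/(7/19) = (271/323)/(7/19) = 271/119.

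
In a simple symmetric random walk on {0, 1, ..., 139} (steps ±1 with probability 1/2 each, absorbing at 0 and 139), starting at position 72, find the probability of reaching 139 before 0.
P(hit 139 before 0) = 72/139

Let u_k = P(hit 139 before 0 | start at k). Then u_0 = 0, u_139 = 1, and u_k = u_{k-1}/2 + u_{k+1}/2 for 1 ≤ k ≤ 138. This harmonic recurrence is solved by u_k = k/139, giving u_72 = 72/139.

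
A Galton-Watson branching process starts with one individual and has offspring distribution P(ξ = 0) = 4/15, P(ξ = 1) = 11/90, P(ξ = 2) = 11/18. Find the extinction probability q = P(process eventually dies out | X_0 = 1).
q = 24/55

The pgf is f(s) = 4/15 + 11/90·s + 11/18·s². The extinction probability q is the smallest fixed point of f in [0, 1]. Setting s = f(s):
  11/18·s² + (11/90 − 1)·s + 4/15 = 0
  11/18·s² − (4/15 + 11/18)·s + 4/15 = 0
which factors as (s − 1)·(11/18·s − 4/15) = 0, giving roots s = 1 and s = (4/15)/(11/18) = 24/55.
Mean offspring μ = 11/90 + 2·11/18 = 121/90 > 1 (supercritical), so q < 1. The extinction probability is the smaller root: q = (4/15)/(11/18) = 24/55.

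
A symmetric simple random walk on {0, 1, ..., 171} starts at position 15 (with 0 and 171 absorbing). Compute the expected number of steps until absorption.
E[τ | X_0 = 15] = 2340

Let v_k = E[τ | X_0 = k]. Boundary: v_0 = v_171 = 0. Recurrence: v_k = 1 + (v_{k-1} + v_{k+1})/2 for 1 ≤ k ≤ 170. The particular solution to v_k − (v_{k-1} + v_{k+1})/2 = 1 is v_k = −k^2. Adding homogeneous solution A + B k and matching boundaries gives v_k = k (171 − k). Substituting k = 15: v_15 = 15 · 156 = 2340.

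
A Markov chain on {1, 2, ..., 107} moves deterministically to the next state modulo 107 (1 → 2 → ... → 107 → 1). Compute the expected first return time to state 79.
E[T_79 | X_0 = 79] = 107

The chain cycles deterministically, so starting at state 79 it returns in exactly 107 steps. Equivalently, the stationary distribution is uniform π_j = 1/107 for every state j, so by Kac's formula E[T_79] = 1/π_79 = 107.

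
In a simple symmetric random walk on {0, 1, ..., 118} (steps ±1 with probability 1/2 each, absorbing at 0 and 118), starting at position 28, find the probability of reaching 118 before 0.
P(hit 118 before 0) = 28/118 = 14/59

Let u_k = P(hit 118 before 0 | start at k). Then u_0 = 0, u_118 = 1, and u_k = u_{k-1}/2 + u_{k+1}/2 for 1 ≤ k ≤ 117. This harmonic recurrence is solved by u_k = k/118, giving u_28 = 28/118 = 14/59.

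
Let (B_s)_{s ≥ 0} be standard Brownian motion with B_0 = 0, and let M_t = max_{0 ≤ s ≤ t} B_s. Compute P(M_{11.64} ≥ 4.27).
P(M_{11.64} ≥ 4.27) = 2·P(B_{11.64} ≥ 4.27) = 2(1 − Φ(4.27/√11.64)) ≈ 0.2107

By the reflection principle for Brownian motion, P(M_t ≥ a) = 2 · P(B_t ≥ a) for a ≥ 0. Since B_t ~ N(0, t), P(B_t ≥ 4.27) = 1 − Φ(4.27/√t) = 1 − Φ(4.27/√11.64) = 1 − Φ(1.2516). So
  P(M_{11.64} ≥ 4.27) = 2(1 − Φ(1.2516)) ≈ 0.2107.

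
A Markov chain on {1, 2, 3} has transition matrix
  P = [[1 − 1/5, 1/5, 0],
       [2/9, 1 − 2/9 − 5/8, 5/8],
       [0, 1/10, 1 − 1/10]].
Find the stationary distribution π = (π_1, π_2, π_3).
π = (40/301, 36/301, 225/301)

This is a birth-death chain on three states, which satisfies detailed balance: π_1 · P_{12} = π_2 · P_{21} and π_2 · P_{23} = π_3 · P_{32}.
From π_1 · 1/5 = π_2 · 2/9: π_2/π_1 = (1/5)/(2/9) = 9/10.
From π_2 · 5/8 = π_3 · 1/10: π_3/π_2 = (5/8)/(1/10) = 25/4.
Take π_1 proportional to 1; then unnormalized π = (1, 9/10, 45/8). Normalize by dividing by the sum 301/40:
  π = (40/301, 36/301, 225/301).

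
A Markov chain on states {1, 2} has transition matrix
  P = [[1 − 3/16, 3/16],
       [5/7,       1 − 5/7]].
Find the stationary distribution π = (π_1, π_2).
π_1 = 80/101, π_2 = 21/101

Solve πP = π with π_1 + π_2 = 1. From πP = π: π_1 · (1 − 3/16) + π_2 · 5/7 = π_1 ⇒ π_2 · 5/7 = π_1 · 3/16 ⇒ π_2/π_1 = (3/16)/(5/7) = 21/80. Together with π_1 + π_2 = 1:
  π_1 = (5/7)/(3/16 + 5/7) = (5/7)/(101/112) = 80/101,
  π_2 = (3/16)/(3/16 + 5/7) = (3/16)/(101/112) = 21/101.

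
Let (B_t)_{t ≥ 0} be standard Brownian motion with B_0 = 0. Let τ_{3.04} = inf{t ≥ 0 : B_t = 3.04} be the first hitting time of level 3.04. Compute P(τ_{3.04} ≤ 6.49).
P(τ_{3.04} ≤ 6.49) = 2(1 − Φ(3.04/√6.49)) = 2(1 − Φ(1.1933)) ≈ 0.2328

By the reflection principle for standard BM, P(τ_b ≤ t) = 2 · P(B_t ≥ b). Since B_t ~ N(0, t), P(B_t ≥ 3.04) = 1 − Φ(3.04/√t) = 1 − Φ(3.04/√6.49) = 1 − Φ(1.1933) ≈ 0.11638. Doubling: P(τ_{3.04} ≤ 6.49) ≈ 2 · 0.11638 = 0.23276 ≈ 0.2328.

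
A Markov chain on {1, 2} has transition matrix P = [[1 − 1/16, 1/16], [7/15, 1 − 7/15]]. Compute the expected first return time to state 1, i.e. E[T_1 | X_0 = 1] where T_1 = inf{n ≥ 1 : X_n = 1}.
E[T_1 | X_0 = 1] = 1/π_1 = 127/112

For an irreducible recurrent Markov chain with stationary distribution π, E[T_i | X_0 = i] = 1/π_i (Kac's formula). Here π_1 = (7/15)/(1/16 + 7/15) = (7/15)/(127/240) = 112/127, so E[T_1 | X_0 = 1] = 1/π_1 = (1/16 + 7/15)/(7/15) = (127/240)/(7/15) = 127/112.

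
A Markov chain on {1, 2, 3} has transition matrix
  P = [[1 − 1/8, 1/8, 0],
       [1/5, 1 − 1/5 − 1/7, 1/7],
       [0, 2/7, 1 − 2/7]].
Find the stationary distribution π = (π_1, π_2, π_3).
π = (16/31, 10/31, 5/31)

This is a birth-death chain on three states, which satisfies detailed balance: π_1 · P_{12} = π_2 · P_{21} and π_2 · P_{23} = π_3 · P_{32}.
From π_1 · 1/8 = π_2 · 1/5: π_2/π_1 = (1/8)/(1/5) = 5/8.
From π_2 · 1/7 = π_3 · 2/7: π_3/π_2 = (1/7)/(2/7) = 1/2.
Take π_1 proportional to 1; then unnormalized π = (1, 5/8, 5/16). Normalize by dividing by the sum 31/16:
  π = (16/31, 10/31, 5/31).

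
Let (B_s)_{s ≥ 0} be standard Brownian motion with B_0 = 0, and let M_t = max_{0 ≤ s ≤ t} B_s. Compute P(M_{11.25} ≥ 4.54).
P(M_{11.25} ≥ 4.54) = 2·P(B_{11.25} ≥ 4.54) = 2(1 − Φ(4.54/√11.25)) ≈ 0.1759

By the reflection principle for Brownian motion, P(M_t ≥ a) = 2 · P(B_t ≥ a) for a ≥ 0. Since B_t ~ N(0, t), P(B_t ≥ 4.54) = 1 − Φ(4.54/√t) = 1 − Φ(4.54/√11.25) = 1 − Φ(1.3536). So
  P(M_{11.25} ≥ 4.54) = 2(1 − Φ(1.3536)) ≈ 0.1759.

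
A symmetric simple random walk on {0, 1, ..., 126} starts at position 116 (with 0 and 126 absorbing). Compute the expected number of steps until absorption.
E[τ | X_0 = 116] = 1160

Let v_k = E[τ | X_0 = k]. Boundary: v_0 = v_126 = 0. Recurrence: v_k = 1 + (v_{k-1} + v_{k+1})/2 for 1 ≤ k ≤ 125. The particular solution to v_k − (v_{k-1} + v_{k+1})/2 = 1 is v_k = −k^2. Adding homogeneous solution A + B k and matching boundaries gives v_k = k (126 − k). Substituting k = 116: v_116 = 116 · 10 = 1160.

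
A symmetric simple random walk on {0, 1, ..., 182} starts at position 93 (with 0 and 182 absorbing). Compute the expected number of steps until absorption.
E[τ | X_0 = 93] = 8277

Let v_k = E[τ | X_0 = k]. Boundary: v_0 = v_182 = 0. Recurrence: v_k = 1 + (v_{k-1} + v_{k+1})/2 for 1 ≤ k ≤ 181. The particular solution to v_k − (v_{k-1} + v_{k+1})/2 = 1 is v_k = −k^2. Adding homogeneous solution A + B k and matching boundaries gives v_k = k (182 − k). Substituting k = 93: v_93 = 93 · 89 = 8277.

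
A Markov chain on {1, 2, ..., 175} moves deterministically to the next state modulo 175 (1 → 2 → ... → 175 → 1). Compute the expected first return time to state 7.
E[T_7 | X_0 = 7] = 175

The chain cycles deterministically, so starting at state 7 it returns in exactly 175 steps. Equivalently, the stationary distribution is uniform π_j = 1/175 for every state j, so by Kac's formula E[T_7] = 1/π_7 = 175.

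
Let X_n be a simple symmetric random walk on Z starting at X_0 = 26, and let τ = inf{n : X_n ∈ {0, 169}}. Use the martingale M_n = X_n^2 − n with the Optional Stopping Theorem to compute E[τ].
E[τ] = 3718

M_n = X_n^2 − n is a martingale (since E[X_{n+1}^2 | F_n] = X_n^2 + 1). By OST (τ has finite mean in a bounded region), E[M_τ] = E[M_0] = X_0^2 − 0 = 26^2 = 676. Also E[M_τ] = E[X_τ^2] − E[τ]. The walk exits at 0 or 169, with P(hit 169 first) = 26/169, so E[X_τ^2] = 169^2 · 26/169 + 0 = 4394. Thus E[τ] = E[X_τ^2] − E[M_τ] = 4394 − 676 = 3718 = 26(169 − 26) = 3718.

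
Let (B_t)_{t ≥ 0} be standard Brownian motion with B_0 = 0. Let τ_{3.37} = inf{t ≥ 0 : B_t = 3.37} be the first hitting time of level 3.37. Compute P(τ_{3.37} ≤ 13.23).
P(τ_{3.37} ≤ 13.23) = 2(1 − Φ(3.37/√13.23)) = 2(1 − Φ(0.9265)) ≈ 0.3542

By the reflection principle for standard BM, P(τ_b ≤ t) = 2 · P(B_t ≥ b). Since B_t ~ N(0, t), P(B_t ≥ 3.37) = 1 − Φ(3.37/√t) = 1 − Φ(3.37/√13.23) = 1 − Φ(0.9265) ≈ 0.17709. Doubling: P(τ_{3.37} ≤ 13.23) ≈ 2 · 0.17709 = 0.35418 ≈ 0.3542.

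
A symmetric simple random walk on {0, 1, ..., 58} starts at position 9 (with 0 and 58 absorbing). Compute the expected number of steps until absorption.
E[τ | X_0 = 9] = 441

Let v_k = E[τ | X_0 = k]. Boundary: v_0 = v_58 = 0. Recurrence: v_k = 1 + (v_{k-1} + v_{k+1})/2 for 1 ≤ k ≤ 57. The particular solution to v_k − (v_{k-1} + v_{k+1})/2 = 1 is v_k = −k^2. Adding homogeneous solution A + B k and matching boundaries gives v_k = k (58 − k). Substituting k = 9: v_9 = 9 · 49 = 441.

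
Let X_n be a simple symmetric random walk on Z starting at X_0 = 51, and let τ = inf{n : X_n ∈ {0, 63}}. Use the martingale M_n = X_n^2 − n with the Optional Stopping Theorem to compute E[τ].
E[τ] = 612

M_n = X_n^2 − n is a martingale (since E[X_{n+1}^2 | F_n] = X_n^2 + 1). By OST (τ has finite mean in a bounded region), E[M_τ] = E[M_0] = X_0^2 − 0 = 51^2 = 2601. Also E[M_τ] = E[X_τ^2] − E[τ]. The walk exits at 0 or 63, with P(hit 63 first) = 51/63, so E[X_τ^2] = 63^2 · 51/63 + 0 = 3213. Thus E[τ] = E[X_τ^2] − E[M_τ] = 3213 − 2601 = 612 = 51(63 − 51) = 612.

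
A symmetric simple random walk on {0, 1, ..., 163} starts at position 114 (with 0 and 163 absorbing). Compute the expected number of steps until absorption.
E[τ | X_0 = 114] = 5586

Let v_k = E[τ | X_0 = k]. Boundary: v_0 = v_163 = 0. Recurrence: v_k = 1 + (v_{k-1} + v_{k+1})/2 for 1 ≤ k ≤ 162. The particular solution to v_k − (v_{k-1} + v_{k+1})/2 = 1 is v_k = −k^2. Adding homogeneous solution A + B k and matching boundaries gives v_k = k (163 − k). Substituting k = 114: v_114 = 114 · 49 = 5586.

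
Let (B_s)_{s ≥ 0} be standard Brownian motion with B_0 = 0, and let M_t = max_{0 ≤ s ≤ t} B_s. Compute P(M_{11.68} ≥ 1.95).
P(M_{11.68} ≥ 1.95) = 2·P(B_{11.68} ≥ 1.95) = 2(1 − Φ(1.95/√11.68)) ≈ 0.5683

By the reflection principle for Brownian motion, P(M_t ≥ a) = 2 · P(B_t ≥ a) for a ≥ 0. Since B_t ~ N(0, t), P(B_t ≥ 1.95) = 1 − Φ(1.95/√t) = 1 − Φ(1.95/√11.68) = 1 − Φ(0.5706). So
  P(M_{11.68} ≥ 1.95) = 2(1 − Φ(0.5706)) ≈ 0.5683.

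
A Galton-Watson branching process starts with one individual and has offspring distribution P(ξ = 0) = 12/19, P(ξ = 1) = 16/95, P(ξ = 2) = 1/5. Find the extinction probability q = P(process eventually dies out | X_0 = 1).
q = 1

Mean offspring μ = 0·12/19 + 1·16/95 + 2·1/5 = 54/95 ≤ 1. For μ ≤ 1 with offspring not concentrated at 1, the Galton-Watson process goes extinct almost surely, so q = 1.
(Algebraic check: The pgf is f(s) = 12/19 + 16/95·s + 1/5·s². The extinction probability q is the smallest fixed point of f in [0, 1]. Setting s = f(s):
  1/5·s² + (16/95 − 1)·s + 12/19 = 0
  1/5·s² − (12/19 + 1/5)·s + 12/19 = 0
which factors as (s − 1)·(1/5·s − 12/19) = 0, giving roots s = 1 and s = (12/19)/(1/5) = 60/19. Since 60/19 ≥ 1, the smallest root in [0, 1] is s = 1.)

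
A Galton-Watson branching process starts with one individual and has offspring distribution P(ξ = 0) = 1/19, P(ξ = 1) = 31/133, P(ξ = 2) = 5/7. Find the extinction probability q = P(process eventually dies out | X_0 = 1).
q = 7/95

The pgf is f(s) = 1/19 + 31/133·s + 5/7·s². The extinction probability q is the smallest fixed point of f in [0, 1]. Setting s = f(s):
  5/7·s² + (31/133 − 1)·s + 1/19 = 0
  5/7·s² − (1/19 + 5/7)·s + 1/19 = 0
which factors as (s − 1)·(5/7·s − 1/19) = 0, giving roots s = 1 and s = (1/19)/(5/7) = 7/95.
Mean offspring μ = 31/133 + 2·5/7 = 221/133 > 1 (supercritical), so q < 1. The extinction probability is the smaller root: q = (1/19)/(5/7) = 7/95.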